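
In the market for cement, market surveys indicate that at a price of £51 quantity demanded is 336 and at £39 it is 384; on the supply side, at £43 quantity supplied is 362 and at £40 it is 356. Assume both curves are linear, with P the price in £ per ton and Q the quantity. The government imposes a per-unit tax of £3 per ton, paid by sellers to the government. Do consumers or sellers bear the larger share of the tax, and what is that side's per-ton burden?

Sellers bear the larger share: £2 per ton.

Demand slope: (384 − 336)/(39 − 51) = -4, so Qd = 540 − 4P.
Supply slope: (356 − 362)/(40 − 43) = 2, so Qs = 2P + 276.
Before the tax: set 540 − 4P = 2P + 276 → P* = £44, Q* = 364.
With the tax collected from sellers, supply shifts: Qs = 2(P − 3) + 276.
New equilibrium: consumers pay £45, sellers receive £42, Q = 360. (Wedge: Pb − Ps = 3.)
Per-ton burden: consumers £1, sellers £2.
Sellers take the larger share because supply is less price-elastic here (demand slope 4 vs supply slope 2).
The less price-elastic side of the market bears the larger share of a per-unit tax.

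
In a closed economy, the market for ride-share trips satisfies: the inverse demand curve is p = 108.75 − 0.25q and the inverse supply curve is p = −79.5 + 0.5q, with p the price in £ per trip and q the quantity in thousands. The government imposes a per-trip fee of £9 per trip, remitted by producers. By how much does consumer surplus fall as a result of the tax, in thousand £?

Consumer surplus falls by £735 thousand.

Inverting to q(p) form: qd = 435 − 4p; qs = 2p + 159.
Before the tax: set 435 − 4p = 2p + 159 → p* = £46, q* = 251.
With the tax collected from producers, supply shifts: qs = 2(p − 9) + 159.
New equilibrium: consumers pay £49, producers receive £40, q = 239. (Wedge: pb − ps = 9.)
ΔCS is the trapezoid between Q = 239 and Q = 251 of height £3: ½ · (251 + 239) · 3 = £735.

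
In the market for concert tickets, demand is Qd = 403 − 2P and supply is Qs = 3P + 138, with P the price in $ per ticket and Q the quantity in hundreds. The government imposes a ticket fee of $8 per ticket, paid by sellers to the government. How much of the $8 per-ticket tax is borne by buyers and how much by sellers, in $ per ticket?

Without the tax, 403 − 2P = 3P + 138 gives 5P = 265, so P* = $53 and Q* = 297.
With the tax collected from sellers, supply shifts: Qs = 3(P − 8) + 138.
Solving gives Q = 287.4 with buyers paying $57.8 and sellers receiving $49.8 (the $8 wedge).
Burden on buyers: $4.8; on sellers: $3.2. (They sum to $8.)
The less price-elastic side of the market bears the larger share of a per-unit tax.

Buyers bear $4.8 per ticket; sellers bear $3.2 per ticket.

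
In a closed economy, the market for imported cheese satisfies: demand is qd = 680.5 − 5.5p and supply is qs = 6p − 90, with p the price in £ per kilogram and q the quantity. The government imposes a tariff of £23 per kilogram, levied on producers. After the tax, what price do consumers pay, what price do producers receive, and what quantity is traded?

Consumers pay £79; producers receive £56; quantity = 246.

Without the tax, 680.5 − 5.5p = 6p − 90 gives 11.5p = 770.5, so p* = £67 and q* = 312.
With the tax collected from producers, supply shifts: qs = 6(p − 23) − 90.
New equilibrium: consumers pay £79, producers receive £56, q = 246. (Wedge: pb − ps = 23.)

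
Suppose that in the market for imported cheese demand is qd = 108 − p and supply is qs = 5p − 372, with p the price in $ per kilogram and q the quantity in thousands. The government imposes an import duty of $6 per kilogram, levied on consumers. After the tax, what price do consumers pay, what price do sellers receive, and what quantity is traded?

Without the tax, 108 − p = 5p − 372 gives 6p = 480, so p* = $80 and q* = 28.
With the tax collected from consumers, demand (in seller-price terms) shifts: qd = 108 − (p + 6).
Solving gives q = 23 with consumers paying $85 and sellers receiving $79 (the $6 wedge).

Consumers pay $85; sellers receive $79; quantity = 23.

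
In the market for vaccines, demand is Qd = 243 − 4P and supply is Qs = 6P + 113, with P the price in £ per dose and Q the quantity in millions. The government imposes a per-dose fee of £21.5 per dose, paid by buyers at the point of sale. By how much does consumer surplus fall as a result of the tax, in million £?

Consumer surplus falls by £2131.08 million.

Before the tax: set 243 − 4P = 6P + 113 → P* = £13, Q* = 191.
With the tax collected from buyers, demand (in seller-price terms) shifts: Qd = 243 − 4(P + 21.5).
Solving gives Q = 139.4 with buyers paying £25.9 and producers receiving £4.4 (the £21.5 wedge).
ΔCS is the trapezoid between Q = 139.4 and Q = 191 of height £12.9: ½ · (191 + 139.4) · 12.9 = £2131.08.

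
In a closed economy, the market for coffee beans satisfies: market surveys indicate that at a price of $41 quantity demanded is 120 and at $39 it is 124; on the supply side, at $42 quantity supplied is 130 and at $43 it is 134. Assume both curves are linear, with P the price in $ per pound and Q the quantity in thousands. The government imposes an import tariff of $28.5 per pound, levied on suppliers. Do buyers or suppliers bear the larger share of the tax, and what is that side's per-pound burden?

Demand slope: (124 − 120)/(39 − 41) = -2, so Qd = 202 − 2P.
Supply slope: (134 − 130)/(43 − 42) = 4, so Qs = 4P − 38.
Before the tax: set 202 − 2P = 4P − 38 → P* = $40, Q* = 122.
With the tax collected from suppliers, supply shifts: Qs = 4(P − 28.5) − 38.
New equilibrium: buyers pay $59, suppliers receive $30.5, Q = 84. (Wedge: Pb − Ps = 28.5.)
Per-pound burden: buyers $19, suppliers $9.5.
Buyers take the larger share because demand is less price-elastic here (demand slope 2 vs supply slope 4).

Buyers bear the larger share: $19 per pound.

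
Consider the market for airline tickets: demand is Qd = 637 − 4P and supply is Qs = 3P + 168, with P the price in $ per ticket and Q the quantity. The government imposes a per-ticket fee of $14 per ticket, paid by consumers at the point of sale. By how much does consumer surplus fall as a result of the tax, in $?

Consumer surplus falls by $2142.

Without the tax, 637 − 4P = 3P + 168 gives 7P = 469, so P* = $67 and Q* = 369.
With the tax collected from consumers, demand (in seller-price terms) shifts: Qd = 637 − 4(P + 14).
Solving gives Q = 345 with consumers paying $73 and sellers receiving $59 (the $14 wedge).
ΔCS is the trapezoid between Q = 345 and Q = 369 of height $6: ½ · (369 + 345) · 6 = $2142.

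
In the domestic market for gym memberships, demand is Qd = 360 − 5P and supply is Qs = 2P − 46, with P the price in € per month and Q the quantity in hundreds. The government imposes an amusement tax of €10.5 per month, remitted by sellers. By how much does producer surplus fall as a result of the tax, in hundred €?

Producer surplus falls by €468.75 hundred.

Before the tax: set 360 − 5P = 2P − 46 → P* = €58, Q* = 70.
With the tax collected from sellers, supply shifts: Qs = 2(P − 10.5) − 46.
Solving gives Q = 55 with buyers paying €61 and sellers receiving €50.5 (the €10.5 wedge).
ΔPS is the trapezoid between Q = 55 and Q = 70 of height €7.5: ½ · (70 + 55) · 7.5 = €468.75.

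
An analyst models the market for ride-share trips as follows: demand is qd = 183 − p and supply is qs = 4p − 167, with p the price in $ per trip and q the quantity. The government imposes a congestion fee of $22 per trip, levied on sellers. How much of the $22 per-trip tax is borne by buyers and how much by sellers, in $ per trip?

Without the tax, 183 − p = 4p − 167 gives 5p = 350, so p* = $70 and q* = 113.
With the tax collected from sellers, supply shifts: qs = 4(p − 22) − 167.
New equilibrium: buyers pay $87.6, sellers receive $65.6, q = 95.4. (Wedge: pb − ps = 22.)
Burden on buyers: $17.6; on sellers: $4.4. (They sum to $22.)

Buyers bear $17.6 per trip; sellers bear $4.4 per trip.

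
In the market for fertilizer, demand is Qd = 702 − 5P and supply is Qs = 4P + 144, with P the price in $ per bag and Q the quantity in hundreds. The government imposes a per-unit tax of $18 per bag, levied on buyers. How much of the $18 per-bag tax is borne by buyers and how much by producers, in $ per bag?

Buyers bear $8 per bag; producers bear $10 per bag.

Without the tax, 702 − 5P = 4P + 144 gives 9P = 558, so P* = $62 and Q* = 392.
With the tax collected from buyers, demand (in seller-price terms) shifts: Qd = 702 − 5(P + 18).
New equilibrium: buyers pay $70, producers receive $52, Q = 352. (Wedge: Pb − Ps = 18.)
Burden on buyers: $8; on producers: $10. (They sum to $18.)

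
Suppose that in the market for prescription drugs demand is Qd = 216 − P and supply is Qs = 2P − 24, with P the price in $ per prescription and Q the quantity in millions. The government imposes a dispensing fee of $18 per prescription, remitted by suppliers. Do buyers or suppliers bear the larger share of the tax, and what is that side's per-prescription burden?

Without the tax, 216 − P = 2P − 24 gives 3P = 240, so P* = $80 and Q* = 136.
With the tax collected from suppliers, supply shifts: Qs = 2(P − 18) − 24.
New equilibrium: buyers pay $92, suppliers receive $74, Q = 124. (Wedge: Pb − Ps = 18.)
Per-prescription burden: buyers $12, suppliers $6.
Buyers take the larger share because demand is less price-elastic here (demand slope 1 vs supply slope 2).

Buyers bear the larger share: $12 per prescription.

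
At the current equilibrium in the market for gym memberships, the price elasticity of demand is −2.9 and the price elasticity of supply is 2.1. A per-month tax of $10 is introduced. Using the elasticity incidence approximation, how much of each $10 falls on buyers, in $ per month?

Buyers bear ≈ $4.2 per month.

Incidence ratio: buyers' share ≈ εs / (εs + |εd|) = 2.1 / (2.1 + 2.9) = 0.42.
So buyers bear ≈ 0.42 × $10 = $4.2; producers bear $5.8.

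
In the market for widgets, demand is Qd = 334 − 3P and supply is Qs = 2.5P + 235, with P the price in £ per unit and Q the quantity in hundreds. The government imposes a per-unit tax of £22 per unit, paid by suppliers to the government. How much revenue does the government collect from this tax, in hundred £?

Before the tax: set 334 − 3P = 2.5P + 235 → P* = £18, Q* = 280.
With the tax collected from suppliers, supply shifts: Qs = 2.5(P − 22) + 235.
Solving gives Q = 250 with buyers paying £28 and suppliers receiving £6 (the £22 wedge).
Revenue = t · Q = 22 · 250 = £5500.

Tax revenue = £5500 hundred.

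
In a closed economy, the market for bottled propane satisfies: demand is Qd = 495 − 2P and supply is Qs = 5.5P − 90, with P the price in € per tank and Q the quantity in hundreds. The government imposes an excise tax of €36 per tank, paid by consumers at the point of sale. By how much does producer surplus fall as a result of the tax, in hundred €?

Without the tax, 495 − 2P = 5.5P − 90 gives 7.5P = 585, so P* = €78 and Q* = 339.
With the tax collected from consumers, demand (in seller-price terms) shifts: Qd = 495 − 2(P + 36).
Solving gives Q = 286.2 with consumers paying €104.4 and suppliers receiving €68.4 (the €36 wedge).
ΔPS is the trapezoid between Q = 286.2 and Q = 339 of height €9.6: ½ · (339 + 286.2) · 9.6 = €3000.96.

Producer surplus falls by €3000.96 hundred.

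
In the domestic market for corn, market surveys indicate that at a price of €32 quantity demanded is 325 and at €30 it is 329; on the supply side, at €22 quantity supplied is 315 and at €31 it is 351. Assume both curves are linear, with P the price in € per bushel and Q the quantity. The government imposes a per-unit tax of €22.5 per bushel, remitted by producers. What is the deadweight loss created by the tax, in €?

Demand slope: (329 − 325)/(30 − 32) = -2, so Qd = 389 − 2P.
Supply slope: (351 − 315)/(31 − 22) = 4, so Qs = 4P + 227.
Before the tax: set 389 − 2P = 4P + 227 → P* = €27, Q* = 335.
With the tax collected from producers, supply shifts: Qs = 4(P − 22.5) + 227.
Solving gives Q = 305 with buyers paying €42 and producers receiving €19.5 (the €22.5 wedge).
Quantity falls by |ΔQ| = |335 − 305| = 30.
DWL = ½ · t · |ΔQ| = ½ · 22.5 · 30 = €337.5.

Deadweight loss = €337.5.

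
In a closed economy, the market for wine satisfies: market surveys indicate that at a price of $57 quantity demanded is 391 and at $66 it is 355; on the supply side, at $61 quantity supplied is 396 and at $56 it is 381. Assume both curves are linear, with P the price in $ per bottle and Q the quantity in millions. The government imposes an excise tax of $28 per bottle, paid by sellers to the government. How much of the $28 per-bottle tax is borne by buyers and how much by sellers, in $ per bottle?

Buyers bear $12 per bottle; sellers bear $16 per bottle.

Demand slope: (355 − 391)/(66 − 57) = -4, so Qd = 619 − 4P.
Supply slope: (381 − 396)/(56 − 61) = 3, so Qs = 3P + 213.
Without the tax, 619 − 4P = 3P + 213 gives 7P = 406, so P* = $58 and Q* = 387.
With the tax collected from sellers, supply shifts: Qs = 3(P − 28) + 213.
Solving gives Q = 339 with buyers paying $70 and sellers receiving $42 (the $28 wedge).
Burden on buyers: $12; on sellers: $16. (They sum to $28.)
The less price-elastic side of the market bears the larger share of a per-unit tax.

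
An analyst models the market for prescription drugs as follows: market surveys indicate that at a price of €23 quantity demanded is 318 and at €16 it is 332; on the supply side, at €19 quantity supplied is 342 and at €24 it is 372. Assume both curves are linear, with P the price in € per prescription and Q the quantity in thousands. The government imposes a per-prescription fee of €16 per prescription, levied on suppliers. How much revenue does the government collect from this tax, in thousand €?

Demand slope: (332 − 318)/(16 − 23) = -2, so Qd = 364 − 2P.
Supply slope: (372 − 342)/(24 − 19) = 6, so Qs = 6P + 228.
Without the tax, 364 − 2P = 6P + 228 gives 8P = 136, so P* = €17 and Q* = 330.
With the tax collected from suppliers, supply shifts: Qs = 6(P − 16) + 228.
Solving gives Q = 306 with consumers paying €29 and suppliers receiving €13 (the €16 wedge).
Revenue = t · Q = 16 · 306 = €4896.

Tax revenue = €4896 thousand.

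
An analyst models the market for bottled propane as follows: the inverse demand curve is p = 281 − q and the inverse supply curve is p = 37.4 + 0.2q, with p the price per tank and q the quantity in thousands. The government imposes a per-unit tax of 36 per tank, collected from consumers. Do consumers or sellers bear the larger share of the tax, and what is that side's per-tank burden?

Consumers bear the larger share: 30 per tank.

Inverting to q(p) form: qd = 281 − p; qs = 5p − 187.
Without the tax, 281 − p = 5p − 187 gives 6p = 468, so p* = 78 and q* = 203.
With the tax collected from consumers, demand (in seller-price terms) shifts: qd = 281 − (p + 36).
New equilibrium: consumers pay 108, sellers receive 72, q = 173. (Wedge: pb − ps = 36.)
Per-tank burden: consumers 30, sellers 6.
Consumers take the larger share because demand is less price-elastic here (demand slope 1 vs supply slope 5).
The less price-elastic side of the market bears the larger share of a per-unit tax.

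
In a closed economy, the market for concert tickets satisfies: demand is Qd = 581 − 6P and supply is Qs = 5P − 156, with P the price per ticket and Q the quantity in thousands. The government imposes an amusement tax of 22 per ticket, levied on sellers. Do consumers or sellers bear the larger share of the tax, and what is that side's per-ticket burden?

Before the tax: set 581 − 6P = 5P − 156 → P* = 67, Q* = 179.
With the tax collected from sellers, supply shifts: Qs = 5(P − 22) − 156.
New equilibrium: consumers pay 77, sellers receive 55, Q = 119. (Wedge: Pb − Ps = 22.)
Per-ticket burden: consumers 10, sellers 12.
Sellers take the larger share because supply is less price-elastic here (demand slope 6 vs supply slope 5).

Sellers bear the larger share: 12 per ticket.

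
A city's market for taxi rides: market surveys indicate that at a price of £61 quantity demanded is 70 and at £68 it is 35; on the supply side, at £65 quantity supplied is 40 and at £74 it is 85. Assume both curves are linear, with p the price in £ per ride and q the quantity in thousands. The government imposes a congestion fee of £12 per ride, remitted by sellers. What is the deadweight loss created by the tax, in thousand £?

Deadweight loss = £180 thousand.

Demand slope: (35 − 70)/(68 − 61) = -5, so qd = 375 − 5p.
Supply slope: (85 − 40)/(74 − 65) = 5, so qs = 5p − 285.
Before the tax: set 375 − 5p = 5p − 285 → p* = £66, q* = 45.
With the tax collected from sellers, supply shifts: qs = 5(p − 12) − 285.
Solving gives q = 15 with consumers paying £72 and sellers receiving £60 (the £12 wedge).
Quantity falls by |ΔQ| = |45 − 15| = 30.
DWL = ½ · t · |ΔQ| = ½ · 12 · 30 = £180.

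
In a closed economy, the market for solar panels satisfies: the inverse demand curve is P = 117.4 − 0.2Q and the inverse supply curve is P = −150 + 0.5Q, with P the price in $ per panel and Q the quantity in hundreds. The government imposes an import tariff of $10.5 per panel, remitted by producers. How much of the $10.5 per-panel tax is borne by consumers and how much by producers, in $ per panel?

Consumers bear $3 per panel; producers bear $7.5 per panel.

Inverting to Q(P) form: Qd = 587 − 5P; Qs = 2P + 300.
Without the tax, 587 − 5P = 2P + 300 gives 7P = 287, so P* = $41 and Q* = 382.
With the tax collected from producers, supply shifts: Qs = 2(P − 10.5) + 300.
Solving gives Q = 367 with consumers paying $44 and producers receiving $33.5 (the $10.5 wedge).
Burden on consumers: $3; on producers: $7.5. (They sum to $10.5.)
The less price-elastic side of the market bears the larger share of a per-unit tax.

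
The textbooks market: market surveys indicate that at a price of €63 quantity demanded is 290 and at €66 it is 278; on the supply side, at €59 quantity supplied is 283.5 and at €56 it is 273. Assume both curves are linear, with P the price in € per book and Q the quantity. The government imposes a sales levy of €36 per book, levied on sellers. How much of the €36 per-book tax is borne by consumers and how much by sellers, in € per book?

Consumers bear €16.8 per book; sellers bear €19.2 per book.

Demand slope: (278 − 290)/(66 − 63) = -4, so Qd = 542 − 4P.
Supply slope: (273 − 283.5)/(56 − 59) = 3.5, so Qs = 3.5P + 77.
Before the tax: set 542 − 4P = 3.5P + 77 → P* = €62, Q* = 294.
With the tax collected from sellers, supply shifts: Qs = 3.5(P − 36) + 77.
New equilibrium: consumers pay €78.8, sellers receive €42.8, Q = 226.8. (Wedge: Pb − Ps = 36.)
Burden on consumers: €16.8; on sellers: €19.2. (They sum to €36.)
The less price-elastic side of the market bears the larger share of a per-unit tax.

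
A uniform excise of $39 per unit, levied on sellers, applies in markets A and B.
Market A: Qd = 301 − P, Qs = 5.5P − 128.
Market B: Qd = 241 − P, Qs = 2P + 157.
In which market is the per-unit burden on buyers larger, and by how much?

Market A, by $7.

Market A: pre-tax P* = $66, Q* = 235; post-tax Q = 202; per-unit burden on buyers = $33.
Market B: pre-tax P* = $28, Q* = 213; post-tax Q = 187; per-unit burden on buyers = $26.
Difference: $33 vs $26 → market A is larger by $7.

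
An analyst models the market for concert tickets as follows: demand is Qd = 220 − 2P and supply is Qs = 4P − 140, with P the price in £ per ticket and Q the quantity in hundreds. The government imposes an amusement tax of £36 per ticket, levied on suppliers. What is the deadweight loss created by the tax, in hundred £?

Deadweight loss = £864 hundred.

Without the tax, 220 − 2P = 4P − 140 gives 6P = 360, so P* = £60 and Q* = 100.
With the tax collected from suppliers, supply shifts: Qs = 4(P − 36) − 140.
New equilibrium: buyers pay £84, suppliers receive £48, Q = 52. (Wedge: Pb − Ps = 36.)
Quantity falls by |ΔQ| = |100 − 52| = 48.
DWL = ½ · t · |ΔQ| = ½ · 36 · 48 = £864.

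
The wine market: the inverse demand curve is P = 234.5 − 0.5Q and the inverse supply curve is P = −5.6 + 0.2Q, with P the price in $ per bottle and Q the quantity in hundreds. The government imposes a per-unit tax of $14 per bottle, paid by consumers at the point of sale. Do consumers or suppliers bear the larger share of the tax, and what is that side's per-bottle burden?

Inverting to Q(P) form: Qd = 469 − 2P; Qs = 5P + 28.
Without the tax, 469 − 2P = 5P + 28 gives 7P = 441, so P* = $63 and Q* = 343.
With the tax collected from consumers, demand (in seller-price terms) shifts: Qd = 469 − 2(P + 14).
Solving gives Q = 323 with consumers paying $73 and suppliers receiving $59 (the $14 wedge).
Per-bottle burden: consumers $10, suppliers $4.
Consumers take the larger share because demand is less price-elastic here (demand slope 2 vs supply slope 5).

Consumers bear the larger share: $10 per bottle.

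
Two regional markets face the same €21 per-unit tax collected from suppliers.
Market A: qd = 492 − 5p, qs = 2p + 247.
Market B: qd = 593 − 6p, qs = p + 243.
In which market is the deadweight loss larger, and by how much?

Market A, by €126.

Market A: pre-tax p* = €35, q* = 317; post-tax q = 287; deadweight loss = €315.
Market B: pre-tax p* = €50, q* = 293; post-tax q = 275; deadweight loss = €189.
Difference: €315 vs €189 → market A is larger by €126.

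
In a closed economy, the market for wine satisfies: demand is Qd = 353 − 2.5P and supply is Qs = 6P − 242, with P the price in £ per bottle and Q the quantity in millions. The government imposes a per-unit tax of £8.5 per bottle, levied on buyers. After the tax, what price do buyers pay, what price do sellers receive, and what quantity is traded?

Without the tax, 353 − 2.5P = 6P − 242 gives 8.5P = 595, so P* = £70 and Q* = 178.
With the tax collected from buyers, demand (in seller-price terms) shifts: Qd = 353 − 2.5(P + 8.5).
Solving gives Q = 163 with buyers paying £76 and sellers receiving £67.5 (the £8.5 wedge).
The less price-elastic side of the market bears the larger share of a per-unit tax.

Buyers pay £76; sellers receive £67.5; quantity = 163.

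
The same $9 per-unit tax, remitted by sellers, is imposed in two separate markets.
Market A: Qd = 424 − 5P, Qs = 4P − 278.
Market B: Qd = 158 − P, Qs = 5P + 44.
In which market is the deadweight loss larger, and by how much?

Market A: pre-tax P* = $78, Q* = 34; post-tax Q = 14; deadweight loss = $90.
Market B: pre-tax P* = $19, Q* = 139; post-tax Q = 131.5; deadweight loss = $33.75.
Difference: $90 vs $33.75 → market A is larger by $56.25.

Market A, by $56.25.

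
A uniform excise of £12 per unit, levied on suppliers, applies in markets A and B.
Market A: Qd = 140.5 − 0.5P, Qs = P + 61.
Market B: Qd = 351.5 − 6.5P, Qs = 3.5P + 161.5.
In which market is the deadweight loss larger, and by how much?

Market A: pre-tax P* = £53, Q* = 114; post-tax Q = 110; deadweight loss = £24.
Market B: pre-tax P* = £19, Q* = 228; post-tax Q = 200.7; deadweight loss = £163.8.
Difference: £24 vs £163.8 → market B is larger by £139.8.

Market B, by £139.8.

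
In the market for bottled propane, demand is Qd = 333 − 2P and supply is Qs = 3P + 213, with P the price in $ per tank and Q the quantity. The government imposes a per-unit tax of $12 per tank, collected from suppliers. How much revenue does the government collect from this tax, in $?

Without the tax, 333 − 2P = 3P + 213 gives 5P = 120, so P* = $24 and Q* = 285.
With the tax collected from suppliers, supply shifts: Qs = 3(P − 12) + 213.
Solving gives Q = 270.6 with buyers paying $31.2 and suppliers receiving $19.2 (the $12 wedge).
Revenue = t · Q = 12 · 270.6 = $3247.2.

Tax revenue = $3247.2.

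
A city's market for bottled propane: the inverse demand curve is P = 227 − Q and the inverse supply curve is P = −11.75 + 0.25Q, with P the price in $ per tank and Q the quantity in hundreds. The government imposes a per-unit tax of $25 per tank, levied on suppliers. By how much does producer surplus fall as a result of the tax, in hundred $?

Rewrite in direct form: Qd = 227 − P and Qs = 4P + 47.
Without the tax, 227 − P = 4P + 47 gives 5P = 180, so P* = $36 and Q* = 191.
With the tax collected from suppliers, supply shifts: Qs = 4(P − 25) + 47.
New equilibrium: buyers pay $56, suppliers receive $31, Q = 171. (Wedge: Pb − Ps = 25.)
ΔPS is the trapezoid between Q = 171 and Q = 191 of height $5: ½ · (191 + 171) · 5 = $905.

Producer surplus falls by $905 hundred.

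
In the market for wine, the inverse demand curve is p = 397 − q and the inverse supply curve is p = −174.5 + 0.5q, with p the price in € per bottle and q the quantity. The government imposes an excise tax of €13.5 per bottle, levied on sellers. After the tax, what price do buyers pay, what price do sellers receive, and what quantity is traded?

Rewrite in direct form: qd = 397 − p and qs = 2p + 349.
Without the tax, 397 − p = 2p + 349 gives 3p = 48, so p* = €16 and q* = 381.
With the tax collected from sellers, supply shifts: qs = 2(p − 13.5) + 349.
New equilibrium: buyers pay €25, sellers receive €11.5, q = 372. (Wedge: pb − ps = 13.5.)

Buyers pay €25; sellers receive €11.5; quantity = 372.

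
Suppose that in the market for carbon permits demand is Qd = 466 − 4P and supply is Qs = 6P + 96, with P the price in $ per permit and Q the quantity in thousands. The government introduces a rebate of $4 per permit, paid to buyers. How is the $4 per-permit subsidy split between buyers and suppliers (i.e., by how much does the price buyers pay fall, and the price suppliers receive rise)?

Buyers gain $2.4 per permit; suppliers gain $1.6 per permit.

Without the subsidy, 466 − 4P = 6P + 96 gives 10P = 370, so P* = $37 and Q* = 318.
With a per-unit subsidy paid to buyers, each effectively pays P − 4, so demand becomes Qd = 466 − 4(P − 4).
New equilibrium: buyers pay $34.6, suppliers receive $38.6, Q = 327.6. (Wedge: Pb − Ps = −4.)
Gain to buyers: $2.4; to suppliers: $1.6. (They sum to $4.)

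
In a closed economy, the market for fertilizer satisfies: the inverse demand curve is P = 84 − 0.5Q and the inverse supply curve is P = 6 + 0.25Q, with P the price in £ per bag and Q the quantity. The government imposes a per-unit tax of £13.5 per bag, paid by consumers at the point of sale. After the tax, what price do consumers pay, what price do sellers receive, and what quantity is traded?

Consumers pay £41; sellers receive £27.5; quantity = 86.

Rewrite in direct form: Qd = 168 − 2P and Qs = 4P − 24.
Without the tax, 168 − 2P = 4P − 24 gives 6P = 192, so P* = £32 and Q* = 104.
With the tax collected from consumers, demand (in seller-price terms) shifts: Qd = 168 − 2(P + 13.5).
Solving gives Q = 86 with consumers paying £41 and sellers receiving £27.5 (the £13.5 wedge).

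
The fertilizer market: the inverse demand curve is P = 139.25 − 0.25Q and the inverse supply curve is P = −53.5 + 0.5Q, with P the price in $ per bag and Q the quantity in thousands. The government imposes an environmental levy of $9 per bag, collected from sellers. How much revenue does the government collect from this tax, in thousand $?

Rewrite in direct form: Qd = 557 − 4P and Qs = 2P + 107.
Before the tax: set 557 − 4P = 2P + 107 → P* = $75, Q* = 257.
With the tax collected from sellers, supply shifts: Qs = 2(P − 9) + 107.
New equilibrium: buyers pay $78, sellers receive $69, Q = 245. (Wedge: Pb − Ps = 9.)
Revenue = t · Q = 9 · 245 = $2205.

Tax revenue = $2205 thousand.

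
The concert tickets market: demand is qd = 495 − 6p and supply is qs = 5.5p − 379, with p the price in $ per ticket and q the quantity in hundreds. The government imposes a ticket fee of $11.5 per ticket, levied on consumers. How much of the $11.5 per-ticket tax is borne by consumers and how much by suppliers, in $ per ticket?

Without the tax, 495 − 6p = 5.5p − 379 gives 11.5p = 874, so p* = $76 and q* = 39.
With the tax collected from consumers, demand (in seller-price terms) shifts: qd = 495 − 6(p + 11.5).
New equilibrium: consumers pay $81.5, suppliers receive $70, q = 6. (Wedge: pb − ps = 11.5.)
Burden on consumers: $5.5; on suppliers: $6. (They sum to $11.5.)
The less price-elastic side of the market bears the larger share of a per-unit tax.

Consumers bear $5.5 per ticket; suppliers bear $6 per ticket.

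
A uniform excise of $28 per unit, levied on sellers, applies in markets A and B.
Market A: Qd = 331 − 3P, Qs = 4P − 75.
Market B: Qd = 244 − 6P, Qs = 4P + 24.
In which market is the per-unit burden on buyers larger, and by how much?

Market A: pre-tax P* = $58, Q* = 157; post-tax Q = 109; per-unit burden on buyers = $16.
Market B: pre-tax P* = $22, Q* = 112; post-tax Q = 44.8; per-unit burden on buyers = $11.2.
Difference: $16 vs $11.2 → market A is larger by $4.8.

Market A, by $4.8.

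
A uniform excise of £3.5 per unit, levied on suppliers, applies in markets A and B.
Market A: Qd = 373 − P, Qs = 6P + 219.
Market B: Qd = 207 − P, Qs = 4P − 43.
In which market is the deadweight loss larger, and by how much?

Market A: pre-tax P* = £22, Q* = 351; post-tax Q = 348; deadweight loss = £5.25.
Market B: pre-tax P* = £50, Q* = 157; post-tax Q = 154.2; deadweight loss = £4.9.
Difference: £5.25 vs £4.9 → market A is larger by £0.35.

Market A, by £0.35.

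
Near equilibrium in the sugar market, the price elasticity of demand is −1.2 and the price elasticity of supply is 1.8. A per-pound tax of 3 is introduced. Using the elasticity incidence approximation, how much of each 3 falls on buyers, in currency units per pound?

Incidence ratio: buyers' share ≈ εs / (εs + |εd|) = 1.8 / (1.8 + 1.2) = 0.6.
So buyers bear ≈ 0.6 × 3 = 1.8; producers bear 1.2.

Buyers bear ≈ 1.8 per pound.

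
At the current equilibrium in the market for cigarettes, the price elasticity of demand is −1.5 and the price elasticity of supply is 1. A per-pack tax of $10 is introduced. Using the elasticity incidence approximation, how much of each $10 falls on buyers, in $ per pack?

Buyers bear ≈ $4 per pack.

Incidence ratio: buyers' share ≈ εs / (εs + |εd|) = 1 / (1 + 1.5) = 0.4.
So buyers bear ≈ 0.4 × $10 = $4; producers bear $6.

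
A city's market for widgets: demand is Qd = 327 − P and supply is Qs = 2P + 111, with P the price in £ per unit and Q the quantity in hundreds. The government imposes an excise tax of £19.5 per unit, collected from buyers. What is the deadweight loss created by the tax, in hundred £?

Deadweight loss = £126.75 hundred.

Without the tax, 327 − P = 2P + 111 gives 3P = 216, so P* = £72 and Q* = 255.
With the tax collected from buyers, demand (in seller-price terms) shifts: Qd = 327 − (P + 19.5).
New equilibrium: buyers pay £85, suppliers receive £65.5, Q = 242. (Wedge: Pb − Ps = 19.5.)
Quantity falls by |ΔQ| = |255 − 242| = 13.
DWL = ½ · t · |ΔQ| = ½ · 19.5 · 13 = £126.75.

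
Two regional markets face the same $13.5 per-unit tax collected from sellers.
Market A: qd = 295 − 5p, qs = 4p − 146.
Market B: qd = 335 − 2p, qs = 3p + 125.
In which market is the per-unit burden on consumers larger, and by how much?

Market B, by $2.1.

Market A: pre-tax p* = $49, q* = 50; post-tax q = 20; per-unit burden on consumers = $6.
Market B: pre-tax p* = $42, q* = 251; post-tax q = 234.8; per-unit burden on consumers = $8.1.
Difference: $6 vs $8.1 → market B is larger by $2.1.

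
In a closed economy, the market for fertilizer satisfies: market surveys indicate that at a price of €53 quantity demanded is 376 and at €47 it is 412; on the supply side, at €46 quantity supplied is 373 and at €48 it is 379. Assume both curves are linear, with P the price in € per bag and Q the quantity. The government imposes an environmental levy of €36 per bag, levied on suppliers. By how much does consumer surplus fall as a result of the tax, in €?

Consumer surplus falls by €4224.

Demand slope: (412 − 376)/(47 − 53) = -6, so Qd = 694 − 6P.
Supply slope: (379 − 373)/(48 − 46) = 3, so Qs = 3P + 235.
Without the tax, 694 − 6P = 3P + 235 gives 9P = 459, so P* = €51 and Q* = 388.
With the tax collected from suppliers, supply shifts: Qs = 3(P − 36) + 235.
New equilibrium: consumers pay €63, suppliers receive €27, Q = 316. (Wedge: Pb − Ps = 36.)
ΔCS is the trapezoid between Q = 316 and Q = 388 of height €12: ½ · (388 + 316) · 12 = €4224.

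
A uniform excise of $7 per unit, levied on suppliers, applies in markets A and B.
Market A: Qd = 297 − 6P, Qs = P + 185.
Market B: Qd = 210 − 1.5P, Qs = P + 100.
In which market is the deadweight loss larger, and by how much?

Market A: pre-tax P* = $16, Q* = 201; post-tax Q = 195; deadweight loss = $21.
Market B: pre-tax P* = $44, Q* = 144; post-tax Q = 139.8; deadweight loss = $14.7.
Difference: $21 vs $14.7 → market A is larger by $6.3.

Market A, by $6.3.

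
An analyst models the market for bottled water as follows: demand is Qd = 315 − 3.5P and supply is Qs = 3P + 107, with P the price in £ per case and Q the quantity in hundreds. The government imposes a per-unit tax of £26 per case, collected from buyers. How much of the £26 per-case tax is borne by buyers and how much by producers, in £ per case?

Buyers bear £12 per case; producers bear £14 per case.

Before the tax: set 315 − 3.5P = 3P + 107 → P* = £32, Q* = 203.
With the tax collected from buyers, demand (in seller-price terms) shifts: Qd = 315 − 3.5(P + 26).
New equilibrium: buyers pay £44, producers receive £18, Q = 161. (Wedge: Pb − Ps = 26.)
Burden on buyers: £12; on producers: £14. (They sum to £26.)
The less price-elastic side of the market bears the larger share of a per-unit tax.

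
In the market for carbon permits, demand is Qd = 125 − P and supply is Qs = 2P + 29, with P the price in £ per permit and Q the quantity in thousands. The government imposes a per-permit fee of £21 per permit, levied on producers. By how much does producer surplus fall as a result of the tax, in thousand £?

Producer surplus falls by £602 thousand.

Before the tax: set 125 − P = 2P + 29 → P* = £32, Q* = 93.
With the tax collected from producers, supply shifts: Qs = 2(P − 21) + 29.
New equilibrium: buyers pay £46, producers receive £25, Q = 79. (Wedge: Pb − Ps = 21.)
ΔPS is the trapezoid between Q = 79 and Q = 93 of height £7: ½ · (93 + 79) · 7 = £602.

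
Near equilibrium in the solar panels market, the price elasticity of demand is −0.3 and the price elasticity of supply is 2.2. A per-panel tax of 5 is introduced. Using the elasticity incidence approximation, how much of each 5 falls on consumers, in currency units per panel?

Consumers bear ≈ 4.4 per panel.

Incidence ratio: consumers' share ≈ εs / (εs + |εd|) = 2.2 / (2.2 + 0.3) = 0.88.
So consumers bear ≈ 0.88 × 5 = 4.4; sellers bear 0.6.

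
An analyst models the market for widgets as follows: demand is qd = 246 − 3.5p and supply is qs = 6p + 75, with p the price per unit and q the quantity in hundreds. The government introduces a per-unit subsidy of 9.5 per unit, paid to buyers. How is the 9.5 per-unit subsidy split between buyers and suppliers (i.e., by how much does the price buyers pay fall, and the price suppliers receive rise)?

Buyers gain 6 per unit; suppliers gain 3.5 per unit.

Before the subsidy: set 246 − 3.5p = 6p + 75 → p* = 18, q* = 183.
With a per-unit subsidy paid to buyers, each effectively pays p − 9.5, so demand becomes qd = 246 − 3.5(p − 9.5).
New equilibrium: buyers pay 12, suppliers receive 21.5, q = 204. (Wedge: pb − ps = −9.5.)
Gain to buyers: 6; to suppliers: 3.5. (They sum to 9.5.)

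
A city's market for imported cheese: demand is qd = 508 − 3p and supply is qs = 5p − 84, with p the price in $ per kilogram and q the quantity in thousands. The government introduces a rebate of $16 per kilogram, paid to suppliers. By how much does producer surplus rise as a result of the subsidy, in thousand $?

Before the subsidy: set 508 − 3p = 5p − 84 → p* = $74, q* = 286.
With a per-unit subsidy paid to suppliers, each receives p + 16 per unit sold, so supply becomes qs = 5(p + 16) − 84.
Solving gives q = 316 with buyers paying $64 and suppliers receiving $80 (the $16 wedge).
ΔPS is the trapezoid between Q = 316 and Q = 286 of height $6: ½ · (286 + 316) · 6 = $1806.

Producer surplus rises by $1806 thousand.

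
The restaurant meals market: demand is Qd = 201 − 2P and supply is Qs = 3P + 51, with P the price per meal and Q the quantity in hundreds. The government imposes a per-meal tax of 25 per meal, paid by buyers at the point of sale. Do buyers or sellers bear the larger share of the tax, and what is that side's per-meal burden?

Before the tax: set 201 − 2P = 3P + 51 → P* = 30, Q* = 141.
With the tax collected from buyers, demand (in seller-price terms) shifts: Qd = 201 − 2(P + 25).
Solving gives Q = 111 with buyers paying 45 and sellers receiving 20 (the 25 wedge).
Per-meal burden: buyers 15, sellers 10.
Buyers take the larger share because demand is less price-elastic here (demand slope 2 vs supply slope 3).

Buyers bear the larger share: 15 per meal.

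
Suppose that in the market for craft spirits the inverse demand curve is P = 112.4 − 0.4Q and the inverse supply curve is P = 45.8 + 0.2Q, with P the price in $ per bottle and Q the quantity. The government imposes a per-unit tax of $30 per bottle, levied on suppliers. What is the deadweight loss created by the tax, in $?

Deadweight loss = $750.

Rewrite in direct form: Qd = 281 − 2.5P and Qs = 5P − 229.
Without the tax, 281 − 2.5P = 5P − 229 gives 7.5P = 510, so P* = $68 and Q* = 111.
With the tax collected from suppliers, supply shifts: Qs = 5(P − 30) − 229.
Solving gives Q = 61 with consumers paying $88 and suppliers receiving $58 (the $30 wedge).
Quantity falls by |ΔQ| = |111 − 61| = 50.
DWL = ½ · t · |ΔQ| = ½ · 30 · 50 = $750.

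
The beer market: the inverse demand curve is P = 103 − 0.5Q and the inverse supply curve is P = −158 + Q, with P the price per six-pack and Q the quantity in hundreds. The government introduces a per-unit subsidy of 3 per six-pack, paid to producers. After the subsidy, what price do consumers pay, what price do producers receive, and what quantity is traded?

Inverting to Q(P) form: Qd = 206 − 2P; Qs = P + 158.
Before the subsidy: set 206 − 2P = P + 158 → P* = 16, Q* = 174.
With a per-unit subsidy paid to producers, each receives P + 3 per unit sold, so supply becomes Qs = (P + 3) + 158.
New equilibrium: consumers pay 15, producers receive 18, Q = 176. (Wedge: Pb − Ps = −3.)

Consumers pay 15; producers receive 18; quantity = 176.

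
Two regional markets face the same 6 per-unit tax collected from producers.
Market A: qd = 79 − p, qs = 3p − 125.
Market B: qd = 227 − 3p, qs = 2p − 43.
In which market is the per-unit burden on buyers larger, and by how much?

Market A: pre-tax p* = 51, q* = 28; post-tax q = 23.5; per-unit burden on buyers = 4.5.
Market B: pre-tax p* = 54, q* = 65; post-tax q = 57.8; per-unit burden on buyers = 2.4.
Difference: 4.5 vs 2.4 → market A is larger by 2.1.

Market A, by 2.1.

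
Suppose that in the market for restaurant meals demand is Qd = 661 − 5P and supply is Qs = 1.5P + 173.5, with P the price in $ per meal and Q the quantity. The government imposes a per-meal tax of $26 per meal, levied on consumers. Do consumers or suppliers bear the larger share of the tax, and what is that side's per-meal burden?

Without the tax, 661 − 5P = 1.5P + 173.5 gives 6.5P = 487.5, so P* = $75 and Q* = 286.
With the tax collected from consumers, demand (in seller-price terms) shifts: Qd = 661 − 5(P + 26).
Solving gives Q = 256 with consumers paying $81 and suppliers receiving $55 (the $26 wedge).
Per-meal burden: consumers $6, suppliers $20.
Suppliers take the larger share because supply is less price-elastic here (demand slope 5 vs supply slope 1.5).
The less price-elastic side of the market bears the larger share of a per-unit tax.

Suppliers bear the larger share: $20 per meal.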